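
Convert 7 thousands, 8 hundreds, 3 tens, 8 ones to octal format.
Convert 7 thousands, 8 hundreds, 3 tens, 8 ones (place-value notation) → 7×1000 + 8×100 + 3×10 + 8 = 7838 (decimal)
Convert 7838 (decimal) → 7838 = 1×4096 + 7×512 + 2×64 + 3×8 + 6 → 0o17236 (octal)
0o17236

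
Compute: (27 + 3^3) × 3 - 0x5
Convert 3^3 (power) → 27 (decimal)
Convert 0x5 (hexadecimal) → 5 (decimal)
Expression in decimal: (27 + 27) × 3 - 5
Parentheses first: 27 + 27 = 54
Multiply: 54 × 3 = 162
Subtract: 162 - 5 = 157
157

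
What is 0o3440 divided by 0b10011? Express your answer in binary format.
Convert 0o3440 (octal) → 3×512 + 4×64 + 4×8 = 1824 (decimal)
Convert 0b10011 (binary) → 16 + 2 + 1 = 19 (decimal)
Compute 1824 ÷ 19 = 96
Convert 96 (decimal) → 96 = 64 + 32 → 0b1100000 (binary)
0b1100000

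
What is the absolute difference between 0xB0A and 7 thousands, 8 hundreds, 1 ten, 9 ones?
Convert 0xB0A (hexadecimal) → 11×256 + 10 = 2826 (decimal)
Convert 7 thousands, 8 hundreds, 1 ten, 9 ones (place-value notation) → 7×1000 + 8×100 + 1×10 + 9 = 7819 (decimal)
Compute |2826 - 7819| = 4993
4993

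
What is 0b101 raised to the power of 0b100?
Convert 0b101 (binary) → 4 + 1 = 5 (decimal)
Convert 0b100 (binary) → 4 (decimal)
Compute 5 ^ 4 = 625
625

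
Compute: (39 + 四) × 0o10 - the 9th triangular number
Convert 四 (Chinese numeral) → 4 (decimal)
Convert 0o10 (octal) → 1×8 = 8 (decimal)
Convert the 9th triangular number (triangular index) → 9×10/2 = 45 (decimal)
Expression in decimal: (39 + 4) × 8 - 45
Parentheses first: 39 + 4 = 43
Multiply: 43 × 8 = 344
Subtract: 344 - 45 = 299
299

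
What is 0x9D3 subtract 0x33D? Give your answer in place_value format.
Convert 0x9D3 (hexadecimal) → 9×256 + 13×16 + 3 = 2515 (decimal)
Convert 0x33D (hexadecimal) → 3×256 + 3×16 + 13 = 829 (decimal)
Compute 2515 - 829 = 1686
Convert 1686 (decimal) → 1686 = 1×1000 + 6×100 + 8×10 + 6 → 1 thousand, 6 hundreds, 8 tens, 6 ones (place-value notation)
1 thousand, 6 hundreds, 8 tens, 6 ones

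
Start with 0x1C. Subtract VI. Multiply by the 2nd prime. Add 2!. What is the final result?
Convert 0x1C (hexadecimal) → 1×16 + 12 = 28 (decimal)
Start: 28
Convert VI (Roman numeral) → 5 + 1 = 6 (decimal)
28 - 6 = 22
Convert the 2nd prime (prime index) → 3 (decimal)
22 × 3 = 66
Convert 2! (factorial) → 2 (decimal)
66 + 2 = 68
68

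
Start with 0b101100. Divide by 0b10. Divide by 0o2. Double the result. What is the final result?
Convert 0b101100 (binary) → 32 + 8 + 4 = 44 (decimal)
Start: 44
Convert 0b10 (binary) → 2 (decimal)
44 ÷ 2 = 22
Convert 0o2 (octal) → 2 (decimal)
22 ÷ 2 = 11
11 × 2 = 22
22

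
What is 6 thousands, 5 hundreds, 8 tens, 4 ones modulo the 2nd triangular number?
Convert 6 thousands, 5 hundreds, 8 tens, 4 ones (place-value notation) → 6×1000 + 5×100 + 8×10 + 4 = 6584 (decimal)
Convert the 2nd triangular number (triangular index) → 2×3/2 = 3 (decimal)
Compute 6584 mod 3 = 2
2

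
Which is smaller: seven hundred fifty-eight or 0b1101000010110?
Convert seven hundred fifty-eight (English words) → 7×100 + 58 = 758 (decimal)
Convert 0b1101000010110 (binary) → 4096 + 2048 + 512 + 16 + 4 + 2 = 6678 (decimal)
Compare 758 vs 6678: smaller = 758
758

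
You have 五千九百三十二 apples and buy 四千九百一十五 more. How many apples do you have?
Convert 五千九百三十二 (Chinese numeral) → 5×1000 + 9×100 + 3×10 + 2 = 5932 (decimal)
Convert 四千九百一十五 (Chinese numeral) → 4×1000 + 9×100 + 1×10 + 5 = 4915 (decimal)
Compute 5932 + 4915 = 10847
10847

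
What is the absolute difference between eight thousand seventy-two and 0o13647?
Convert eight thousand seventy-two (English words) → 8×1000 + 72 = 8072 (decimal)
Convert 0o13647 (octal) → 1×4096 + 3×512 + 6×64 + 4×8 + 7 = 6055 (decimal)
Compute |8072 - 6055| = 2017
2017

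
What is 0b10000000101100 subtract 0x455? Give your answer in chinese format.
Convert 0b10000000101100 (binary) → 8192 + 32 + 8 + 4 = 8236 (decimal)
Convert 0x455 (hexadecimal) → 4×256 + 5×16 + 5 = 1109 (decimal)
Compute 8236 - 1109 = 7127
Convert 7127 (decimal) → 7127 = 7×1000 + 1×100 + 2×10 + 7 → 七千一百二十七 (Chinese numeral)
七千一百二十七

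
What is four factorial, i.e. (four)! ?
Convert four (English words) → 4 (decimal)
Compute 4! = 24
24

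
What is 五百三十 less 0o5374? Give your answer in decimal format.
Convert 五百三十 (Chinese numeral) → 5×100 + 3×10 = 530 (decimal)
Convert 0o5374 (octal) → 5×512 + 3×64 + 7×8 + 4 = 2812 (decimal)
Compute 530 - 2812 = -2282
-2282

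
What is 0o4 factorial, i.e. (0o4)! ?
Convert 0o4 (octal) → 4 (decimal)
Compute 4! = 24
24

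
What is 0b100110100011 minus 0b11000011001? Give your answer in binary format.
Convert 0b100110100011 (binary) → 2048 + 256 + 128 + 32 + 2 + 1 = 2467 (decimal)
Convert 0b11000011001 (binary) → 1024 + 512 + 16 + 8 + 1 = 1561 (decimal)
Compute 2467 - 1561 = 906
Convert 906 (decimal) → 906 = 512 + 256 + 128 + 8 + 2 → 0b1110001010 (binary)
0b1110001010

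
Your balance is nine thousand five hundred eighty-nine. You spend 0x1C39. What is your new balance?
Convert nine thousand five hundred eighty-nine (English words) → 9×1000 + 5×100 + 89 = 9589 (decimal)
Convert 0x1C39 (hexadecimal) → 1×4096 + 12×256 + 3×16 + 9 = 7225 (decimal)
Compute 9589 - 7225 = 2364
2364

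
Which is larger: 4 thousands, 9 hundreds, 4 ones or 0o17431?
Convert 4 thousands, 9 hundreds, 4 ones (place-value notation) → 4×1000 + 9×100 + 4 = 4904 (decimal)
Convert 0o17431 (octal) → 1×4096 + 7×512 + 4×64 + 3×8 + 1 = 7961 (decimal)
Compare 4904 vs 7961: larger = 7961
7961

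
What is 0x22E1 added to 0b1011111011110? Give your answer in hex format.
Convert 0x22E1 (hexadecimal) → 2×4096 + 2×256 + 14×16 + 1 = 8929 (decimal)
Convert 0b1011111011110 (binary) → 4096 + 1024 + 512 + 256 + 128 + 64 + 16 + 8 + 4 + 2 = 6110 (decimal)
Compute 8929 + 6110 = 15039
Convert 15039 (decimal) → 15039 = 3×4096 + 10×256 + 11×16 + 15 → 0x3ABF (hexadecimal)
0x3ABF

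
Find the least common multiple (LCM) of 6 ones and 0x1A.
Convert 6 ones (place-value notation) → 6 (decimal)
Convert 0x1A (hexadecimal) → 1×16 + 10 = 26 (decimal)
Compute lcm(6, 26) = 78
78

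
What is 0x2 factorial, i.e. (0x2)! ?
Convert 0x2 (hexadecimal) → 2 (decimal)
Compute 2! = 2
2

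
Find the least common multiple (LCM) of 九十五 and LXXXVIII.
Convert 九十五 (Chinese numeral) → 9×10 + 5 = 95 (decimal)
Convert LXXXVIII (Roman numeral) → 50 + 10 + 10 + 10 + 5 + 1 + 1 + 1 = 88 (decimal)
Compute lcm(95, 88) = 8360
8360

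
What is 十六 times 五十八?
Convert 十六 (Chinese numeral) → 1×10 + 6 = 16 (decimal)
Convert 五十八 (Chinese numeral) → 5×10 + 8 = 58 (decimal)
Compute 16 × 58 = 928
928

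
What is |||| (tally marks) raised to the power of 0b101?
Convert |||| (tally marks) → 4 (decimal)
Convert 0b101 (binary) → 4 + 1 = 5 (decimal)
Compute 4 ^ 5 = 1024
1024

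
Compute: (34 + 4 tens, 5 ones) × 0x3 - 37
Convert 4 tens, 5 ones (place-value notation) → 4×10 + 5 = 45 (decimal)
Convert 0x3 (hexadecimal) → 3 (decimal)
Expression in decimal: (34 + 45) × 3 - 37
Parentheses first: 34 + 45 = 79
Multiply: 79 × 3 = 237
Subtract: 237 - 37 = 200
200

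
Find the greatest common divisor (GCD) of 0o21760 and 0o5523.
Convert 0o21760 (octal) → 2×4096 + 1×512 + 7×64 + 6×8 = 9200 (decimal)
Convert 0o5523 (octal) → 5×512 + 5×64 + 2×8 + 3 = 2899 (decimal)
Compute gcd(9200, 2899) = 1
1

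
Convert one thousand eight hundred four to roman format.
Convert one thousand eight hundred four (English words) → 1×1000 + 8×100 + 4 = 1804 (decimal)
Convert 1804 (decimal) → 1804 = 1000 + 500 + 100 + 100 + 100 + 4 → MDCCCIV (Roman numeral)
MDCCCIV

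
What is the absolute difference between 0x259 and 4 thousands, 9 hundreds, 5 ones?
Convert 0x259 (hexadecimal) → 2×256 + 5×16 + 9 = 601 (decimal)
Convert 4 thousands, 9 hundreds, 5 ones (place-value notation) → 4×1000 + 9×100 + 5 = 4905 (decimal)
Compute |601 - 4905| = 4304
4304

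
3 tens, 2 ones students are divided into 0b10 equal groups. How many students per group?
Convert 3 tens, 2 ones (place-value notation) → 3×10 + 2 = 32 (decimal)
Convert 0b10 (binary) → 2 (decimal)
Compute 32 ÷ 2 = 16
16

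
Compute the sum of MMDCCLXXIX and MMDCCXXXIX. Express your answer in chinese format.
Convert MMDCCLXXIX (Roman numeral) → 1000 + 1000 + 500 + 100 + 100 + 50 + 10 + 10 + 9 = 2779 (decimal)
Convert MMDCCXXXIX (Roman numeral) → 1000 + 1000 + 500 + 100 + 100 + 10 + 10 + 10 + 9 = 2739 (decimal)
Compute 2779 + 2739 = 5518
Convert 5518 (decimal) → 5518 = 5×1000 + 5×100 + 1×10 + 8 → 五千五百一十八 (Chinese numeral)
五千五百一十八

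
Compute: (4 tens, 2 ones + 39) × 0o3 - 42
Convert 4 tens, 2 ones (place-value notation) → 4×10 + 2 = 42 (decimal)
Convert 0o3 (octal) → 3 (decimal)
Expression in decimal: (42 + 39) × 3 - 42
Parentheses first: 42 + 39 = 81
Multiply: 81 × 3 = 243
Subtract: 243 - 42 = 201
201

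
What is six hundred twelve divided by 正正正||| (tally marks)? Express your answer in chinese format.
Convert six hundred twelve (English words) → 6×100 + 12 = 612 (decimal)
Convert 正正正||| (tally marks) → 5 + 5 + 5 + 3 = 18 (decimal)
Compute 612 ÷ 18 = 34
Convert 34 (decimal) → 34 = 3×10 + 4 → 三十四 (Chinese numeral)
三十四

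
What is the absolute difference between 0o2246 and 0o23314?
Convert 0o2246 (octal) → 2×512 + 2×64 + 4×8 + 6 = 1190 (decimal)
Convert 0o23314 (octal) → 2×4096 + 3×512 + 3×64 + 1×8 + 4 = 9932 (decimal)
Compute |1190 - 9932| = 8742
8742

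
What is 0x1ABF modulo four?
Convert 0x1ABF (hexadecimal) → 1×4096 + 10×256 + 11×16 + 15 = 6847 (decimal)
Convert four (English words) → 4 (decimal)
Compute 6847 mod 4 = 3
3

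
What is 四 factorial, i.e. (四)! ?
Convert 四 (Chinese numeral) → 4 (decimal)
Compute 4! = 24
24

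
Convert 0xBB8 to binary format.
Convert 0xBB8 (hexadecimal) → 11×256 + 11×16 + 8 = 3000 (decimal)
Convert 3000 (decimal) → 3000 = 2048 + 512 + 256 + 128 + 32 + 16 + 8 → 0b101110111000 (binary)
0b101110111000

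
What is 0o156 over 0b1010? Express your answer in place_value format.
Convert 0o156 (octal) → 1×64 + 5×8 + 6 = 110 (decimal)
Convert 0b1010 (binary) → 8 + 2 = 10 (decimal)
Compute 110 ÷ 10 = 11
Convert 11 (decimal) → 11 = 1×10 + 1 → 1 ten, 1 one (place-value notation)
1 ten, 1 one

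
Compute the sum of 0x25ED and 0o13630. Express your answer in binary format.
Convert 0x25ED (hexadecimal) → 2×4096 + 5×256 + 14×16 + 13 = 9709 (decimal)
Convert 0o13630 (octal) → 1×4096 + 3×512 + 6×64 + 3×8 = 6040 (decimal)
Compute 9709 + 6040 = 15749
Convert 15749 (decimal) → 15749 = 8192 + 4096 + 2048 + 1024 + 256 + 128 + 4 + 1 → 0b11110110000101 (binary)
0b11110110000101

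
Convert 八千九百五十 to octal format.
Convert 八千九百五十 (Chinese numeral) → 8×1000 + 9×100 + 5×10 = 8950 (decimal)
Convert 8950 (decimal) → 8950 = 2×4096 + 1×512 + 3×64 + 6×8 + 6 → 0o21366 (octal)
0o21366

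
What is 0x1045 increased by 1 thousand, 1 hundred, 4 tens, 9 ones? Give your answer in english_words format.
Convert 0x1045 (hexadecimal) → 1×4096 + 4×16 + 5 = 4165 (decimal)
Convert 1 thousand, 1 hundred, 4 tens, 9 ones (place-value notation) → 1×1000 + 1×100 + 4×10 + 9 = 1149 (decimal)
Compute 4165 + 1149 = 5314
Convert 5314 (decimal) → 5314 = 5×1000 + 3×100 + 14 → five thousand three hundred fourteen (English words)
five thousand three hundred fourteen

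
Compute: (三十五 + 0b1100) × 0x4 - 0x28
Convert 三十五 (Chinese numeral) → 3×10 + 5 = 35 (decimal)
Convert 0b1100 (binary) → 8 + 4 = 12 (decimal)
Convert 0x4 (hexadecimal) → 4 (decimal)
Convert 0x28 (hexadecimal) → 2×16 + 8 = 40 (decimal)
Expression in decimal: (35 + 12) × 4 - 40
Parentheses first: 35 + 12 = 47
Multiply: 47 × 4 = 188
Subtract: 188 - 40 = 148
148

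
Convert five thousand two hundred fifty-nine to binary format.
Convert five thousand two hundred fifty-nine (English words) → 5×1000 + 2×100 + 59 = 5259 (decimal)
Convert 5259 (decimal) → 5259 = 4096 + 1024 + 128 + 8 + 2 + 1 → 0b1010010001011 (binary)
0b1010010001011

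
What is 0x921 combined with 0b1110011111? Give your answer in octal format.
Convert 0x921 (hexadecimal) → 9×256 + 2×16 + 1 = 2337 (decimal)
Convert 0b1110011111 (binary) → 512 + 256 + 128 + 16 + 8 + 4 + 2 + 1 = 927 (decimal)
Compute 2337 + 927 = 3264
Convert 3264 (decimal) → 3264 = 6×512 + 3×64 → 0o6300 (octal)
0o6300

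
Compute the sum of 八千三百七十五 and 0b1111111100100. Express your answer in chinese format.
Convert 八千三百七十五 (Chinese numeral) → 8×1000 + 3×100 + 7×10 + 5 = 8375 (decimal)
Convert 0b1111111100100 (binary) → 4096 + 2048 + 1024 + 512 + 256 + 128 + 64 + 32 + 4 = 8164 (decimal)
Compute 8375 + 8164 = 16539
Convert 16539 (decimal) → 16539 = 1×10000 + 6×1000 + 5×100 + 3×10 + 9 → 一万六千五百三十九 (Chinese numeral)
一万六千五百三十九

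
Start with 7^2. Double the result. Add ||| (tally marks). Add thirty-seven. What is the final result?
Convert 7^2 (power) → 49 (decimal)
Start: 49
49 × 2 = 98
Convert ||| (tally marks) → 3 (decimal)
98 + 3 = 101
Convert thirty-seven (English words) → 37 (decimal)
101 + 37 = 138
138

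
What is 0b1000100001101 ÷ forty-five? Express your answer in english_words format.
Convert 0b1000100001101 (binary) → 4096 + 256 + 8 + 4 + 1 = 4365 (decimal)
Convert forty-five (English words) → 45 (decimal)
Compute 4365 ÷ 45 = 97
Convert 97 (decimal) → ninety-seven (English words)
ninety-seven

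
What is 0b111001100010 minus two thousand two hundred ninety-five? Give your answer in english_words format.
Convert 0b111001100010 (binary) → 2048 + 1024 + 512 + 64 + 32 + 2 = 3682 (decimal)
Convert two thousand two hundred ninety-five (English words) → 2×1000 + 2×100 + 95 = 2295 (decimal)
Compute 3682 - 2295 = 1387
Convert 1387 (decimal) → 1387 = 1×1000 + 3×100 + 87 → one thousand three hundred eighty-seven (English words)
one thousand three hundred eighty-seven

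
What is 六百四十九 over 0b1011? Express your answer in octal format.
Convert 六百四十九 (Chinese numeral) → 6×100 + 4×10 + 9 = 649 (decimal)
Convert 0b1011 (binary) → 8 + 2 + 1 = 11 (decimal)
Compute 649 ÷ 11 = 59
Convert 59 (decimal) → 59 = 7×8 + 3 → 0o73 (octal)
0o73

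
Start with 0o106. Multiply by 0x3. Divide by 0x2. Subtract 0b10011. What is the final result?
Convert 0o106 (octal) → 1×64 + 6 = 70 (decimal)
Start: 70
Convert 0x3 (hexadecimal) → 3 (decimal)
70 × 3 = 210
Convert 0x2 (hexadecimal) → 2 (decimal)
210 ÷ 2 = 105
Convert 0b10011 (binary) → 16 + 2 + 1 = 19 (decimal)
105 - 19 = 86
86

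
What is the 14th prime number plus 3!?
The 14th prime number = 43
Convert 3! (factorial) → 6 (decimal)
Compute 43 + 6 = 49
49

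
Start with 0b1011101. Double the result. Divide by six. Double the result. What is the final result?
Convert 0b1011101 (binary) → 64 + 16 + 8 + 4 + 1 = 93 (decimal)
Start: 93
93 × 2 = 186
Convert six (English words) → 6 (decimal)
186 ÷ 6 = 31
31 × 2 = 62
62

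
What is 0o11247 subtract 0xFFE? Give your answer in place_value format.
Convert 0o11247 (octal) → 1×4096 + 1×512 + 2×64 + 4×8 + 7 = 4775 (decimal)
Convert 0xFFE (hexadecimal) → 15×256 + 15×16 + 14 = 4094 (decimal)
Compute 4775 - 4094 = 681
Convert 681 (decimal) → 681 = 6×100 + 8×10 + 1 → 6 hundreds, 8 tens, 1 one (place-value notation)
6 hundreds, 8 tens, 1 one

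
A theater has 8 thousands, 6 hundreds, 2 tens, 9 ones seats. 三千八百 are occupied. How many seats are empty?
Convert 8 thousands, 6 hundreds, 2 tens, 9 ones (place-value notation) → 8×1000 + 6×100 + 2×10 + 9 = 8629 (decimal)
Convert 三千八百 (Chinese numeral) → 3×1000 + 8×100 = 3800 (decimal)
Compute 8629 - 3800 = 4829
4829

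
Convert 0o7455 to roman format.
Convert 0o7455 (octal) → 7×512 + 4×64 + 5×8 + 5 = 3885 (decimal)
Convert 3885 (decimal) → 3885 = 1000 + 1000 + 1000 + 500 + 100 + 100 + 100 + 50 + 10 + 10 + 10 + 5 → MMMDCCCLXXXV (Roman numeral)
MMMDCCCLXXXV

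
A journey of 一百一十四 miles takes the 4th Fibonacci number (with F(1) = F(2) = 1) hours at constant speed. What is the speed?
Convert 一百一十四 (Chinese numeral) → 1×100 + 1×10 + 4 = 114 (decimal)
Convert the 4th Fibonacci number (with F(1) = F(2) = 1) (Fibonacci index) → 1, 1, 2, 3 → 3 (decimal)
Compute 114 ÷ 3 = 38
38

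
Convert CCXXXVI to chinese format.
Convert CCXXXVI (Roman numeral) → 100 + 100 + 10 + 10 + 10 + 5 + 1 = 236 (decimal)
Convert 236 (decimal) → 236 = 2×100 + 3×10 + 6 → 二百三十六 (Chinese numeral)
二百三十六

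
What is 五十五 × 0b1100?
Convert 五十五 (Chinese numeral) → 5×10 + 5 = 55 (decimal)
Convert 0b1100 (binary) → 8 + 4 = 12 (decimal)
Compute 55 × 12 = 660
660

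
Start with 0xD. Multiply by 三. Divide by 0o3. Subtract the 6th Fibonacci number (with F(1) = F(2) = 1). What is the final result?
Convert 0xD (hexadecimal) → 13 (decimal)
Start: 13
Convert 三 (Chinese numeral) → 3 (decimal)
13 × 3 = 39
Convert 0o3 (octal) → 3 (decimal)
39 ÷ 3 = 13
Convert the 6th Fibonacci number (with F(1) = F(2) = 1) (Fibonacci index) → 1, 1, 2, 3, 5, 8 → 8 (decimal)
13 - 8 = 5
5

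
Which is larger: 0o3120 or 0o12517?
Convert 0o3120 (octal) → 3×512 + 1×64 + 2×8 = 1616 (decimal)
Convert 0o12517 (octal) → 1×4096 + 2×512 + 5×64 + 1×8 + 7 = 5455 (decimal)
Compare 1616 vs 5455: larger = 5455
5455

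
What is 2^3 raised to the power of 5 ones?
Convert 2^3 (power) → 8 (decimal)
Convert 5 ones (place-value notation) → 5 (decimal)
Compute 8 ^ 5 = 32768
32768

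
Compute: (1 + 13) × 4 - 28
Parentheses first: 1 + 13 = 14
Multiply: 14 × 4 = 56
Subtract: 56 - 28 = 28
28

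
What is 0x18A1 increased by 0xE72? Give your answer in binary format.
Convert 0x18A1 (hexadecimal) → 1×4096 + 8×256 + 10×16 + 1 = 6305 (decimal)
Convert 0xE72 (hexadecimal) → 14×256 + 7×16 + 2 = 3698 (decimal)
Compute 6305 + 3698 = 10003
Convert 10003 (decimal) → 10003 = 8192 + 1024 + 512 + 256 + 16 + 2 + 1 → 0b10011100010011 (binary)
0b10011100010011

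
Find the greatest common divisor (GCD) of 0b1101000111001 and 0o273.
Convert 0b1101000111001 (binary) → 4096 + 2048 + 512 + 32 + 16 + 8 + 1 = 6713 (decimal)
Convert 0o273 (octal) → 2×64 + 7×8 + 3 = 187 (decimal)
Compute gcd(6713, 187) = 1
1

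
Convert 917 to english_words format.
Convert 917 (decimal) → 917 = 9×100 + 17 → nine hundred seventeen (English words)
nine hundred seventeen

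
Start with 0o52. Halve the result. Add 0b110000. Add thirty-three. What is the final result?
Convert 0o52 (octal) → 5×8 + 2 = 42 (decimal)
Start: 42
42 ÷ 2 = 21
Convert 0b110000 (binary) → 32 + 16 = 48 (decimal)
21 + 48 = 69
Convert thirty-three (English words) → 33 (decimal)
69 + 33 = 102
102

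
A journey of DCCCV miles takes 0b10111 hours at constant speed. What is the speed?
Convert DCCCV (Roman numeral) → 500 + 100 + 100 + 100 + 5 = 805 (decimal)
Convert 0b10111 (binary) → 16 + 4 + 2 + 1 = 23 (decimal)
Compute 805 ÷ 23 = 35
35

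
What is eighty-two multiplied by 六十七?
Convert eighty-two (English words) → 82 (decimal)
Convert 六十七 (Chinese numeral) → 6×10 + 7 = 67 (decimal)
Compute 82 × 67 = 5494
5494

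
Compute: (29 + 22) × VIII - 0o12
Convert VIII (Roman numeral) → 5 + 1 + 1 + 1 = 8 (decimal)
Convert 0o12 (octal) → 1×8 + 2 = 10 (decimal)
Expression in decimal: (29 + 22) × 8 - 10
Parentheses first: 29 + 22 = 51
Multiply: 51 × 8 = 408
Subtract: 408 - 10 = 398
398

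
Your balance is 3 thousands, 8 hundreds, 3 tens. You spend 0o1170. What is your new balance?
Convert 3 thousands, 8 hundreds, 3 tens (place-value notation) → 3×1000 + 8×100 + 3×10 = 3830 (decimal)
Convert 0o1170 (octal) → 1×512 + 1×64 + 7×8 = 632 (decimal)
Compute 3830 - 632 = 3198
3198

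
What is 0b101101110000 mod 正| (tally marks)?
Convert 0b101101110000 (binary) → 2048 + 512 + 256 + 64 + 32 + 16 = 2928 (decimal)
Convert 正| (tally marks) → 5 + 1 = 6 (decimal)
Compute 2928 mod 6 = 0
0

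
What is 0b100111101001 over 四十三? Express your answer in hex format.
Convert 0b100111101001 (binary) → 2048 + 256 + 128 + 64 + 32 + 8 + 1 = 2537 (decimal)
Convert 四十三 (Chinese numeral) → 4×10 + 3 = 43 (decimal)
Compute 2537 ÷ 43 = 59
Convert 59 (decimal) → 59 = 3×16 + 11 → 0x3B (hexadecimal)
0x3B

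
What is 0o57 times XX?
Convert 0o57 (octal) → 5×8 + 7 = 47 (decimal)
Convert XX (Roman numeral) → 10 + 10 = 20 (decimal)
Compute 47 × 20 = 940
940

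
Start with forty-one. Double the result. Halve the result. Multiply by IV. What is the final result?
Convert forty-one (English words) → 41 (decimal)
Start: 41
41 × 2 = 82
82 ÷ 2 = 41
Convert IV (Roman numeral) → 4 (decimal)
41 × 4 = 164
164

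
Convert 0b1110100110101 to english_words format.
Convert 0b1110100110101 (binary) → 4096 + 2048 + 1024 + 256 + 32 + 16 + 4 + 1 = 7477 (decimal)
Convert 7477 (decimal) → 7477 = 7×1000 + 4×100 + 77 → seven thousand four hundred seventy-seven (English words)
seven thousand four hundred seventy-seven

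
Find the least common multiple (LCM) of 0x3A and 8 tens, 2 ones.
Convert 0x3A (hexadecimal) → 3×16 + 10 = 58 (decimal)
Convert 8 tens, 2 ones (place-value notation) → 8×10 + 2 = 82 (decimal)
Compute lcm(58, 82) = 2378
2378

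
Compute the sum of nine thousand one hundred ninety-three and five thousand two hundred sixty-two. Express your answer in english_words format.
Convert nine thousand one hundred ninety-three (English words) → 9×1000 + 1×100 + 93 = 9193 (decimal)
Convert five thousand two hundred sixty-two (English words) → 5×1000 + 2×100 + 62 = 5262 (decimal)
Compute 9193 + 5262 = 14455
Convert 14455 (decimal) → 14455 = 14×1000 + 4×100 + 55 → fourteen thousand four hundred fifty-five (English words)
fourteen thousand four hundred fifty-five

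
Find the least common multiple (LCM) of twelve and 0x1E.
Convert twelve (English words) → 12 (decimal)
Convert 0x1E (hexadecimal) → 1×16 + 14 = 30 (decimal)
Compute lcm(12, 30) = 60
60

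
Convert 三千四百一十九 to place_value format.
Convert 三千四百一十九 (Chinese numeral) → 3×1000 + 4×100 + 1×10 + 9 = 3419 (decimal)
Convert 3419 (decimal) → 3419 = 3×1000 + 4×100 + 1×10 + 9 → 3 thousands, 4 hundreds, 1 ten, 9 ones (place-value notation)
3 thousands, 4 hundreds, 1 ten, 9 ones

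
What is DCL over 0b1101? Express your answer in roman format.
Convert DCL (Roman numeral) → 500 + 100 + 50 = 650 (decimal)
Convert 0b1101 (binary) → 8 + 4 + 1 = 13 (decimal)
Compute 650 ÷ 13 = 50
Convert 50 (decimal) → L (Roman numeral)
L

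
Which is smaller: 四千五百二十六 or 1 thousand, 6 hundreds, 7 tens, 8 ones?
Convert 四千五百二十六 (Chinese numeral) → 4×1000 + 5×100 + 2×10 + 6 = 4526 (decimal)
Convert 1 thousand, 6 hundreds, 7 tens, 8 ones (place-value notation) → 1×1000 + 6×100 + 7×10 + 8 = 1678 (decimal)
Compare 4526 vs 1678: smaller = 1678
1678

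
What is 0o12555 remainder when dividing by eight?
Convert 0o12555 (octal) → 1×4096 + 2×512 + 5×64 + 5×8 + 5 = 5485 (decimal)
Convert eight (English words) → 8 (decimal)
Compute 5485 mod 8 = 5
5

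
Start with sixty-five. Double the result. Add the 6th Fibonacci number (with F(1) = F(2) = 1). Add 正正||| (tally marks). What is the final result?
Convert sixty-five (English words) → 65 (decimal)
Start: 65
65 × 2 = 130
Convert the 6th Fibonacci number (with F(1) = F(2) = 1) (Fibonacci index) → 1, 1, 2, 3, 5, 8 → 8 (decimal)
130 + 8 = 138
Convert 正正||| (tally marks) → 5 + 5 + 3 = 13 (decimal)
138 + 13 = 151
151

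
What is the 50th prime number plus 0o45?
The 50th prime number = 229
Convert 0o45 (octal) → 4×8 + 5 = 37 (decimal)
Compute 229 + 37 = 266
266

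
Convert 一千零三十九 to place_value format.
Convert 一千零三十九 (Chinese numeral) → 1×1000 + 3×10 + 9 = 1039 (decimal)
Convert 1039 (decimal) → 1039 = 1×1000 + 3×10 + 9 → 1 thousand, 3 tens, 9 ones (place-value notation)
1 thousand, 3 tens, 9 ones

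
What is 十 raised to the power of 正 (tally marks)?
Convert 十 (Chinese numeral) → 1×10 = 10 (decimal)
Convert 正 (tally marks) → 5 (decimal)
Compute 10 ^ 5 = 100000
100000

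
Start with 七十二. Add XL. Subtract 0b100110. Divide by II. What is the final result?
Convert 七十二 (Chinese numeral) → 7×10 + 2 = 72 (decimal)
Start: 72
Convert XL (Roman numeral) → 40 (decimal)
72 + 40 = 112
Convert 0b100110 (binary) → 32 + 4 + 2 = 38 (decimal)
112 - 38 = 74
Convert II (Roman numeral) → 1 + 1 = 2 (decimal)
74 ÷ 2 = 37
37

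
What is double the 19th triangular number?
The 19th triangular number = 19×20/2 = 190
Compute 190 × 2 = 380
380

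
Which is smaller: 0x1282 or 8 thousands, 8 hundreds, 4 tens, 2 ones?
Convert 0x1282 (hexadecimal) → 1×4096 + 2×256 + 8×16 + 2 = 4738 (decimal)
Convert 8 thousands, 8 hundreds, 4 tens, 2 ones (place-value notation) → 8×1000 + 8×100 + 4×10 + 2 = 8842 (decimal)
Compare 4738 vs 8842: smaller = 4738
4738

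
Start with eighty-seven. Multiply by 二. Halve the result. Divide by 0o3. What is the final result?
Convert eighty-seven (English words) → 87 (decimal)
Start: 87
Convert 二 (Chinese numeral) → 2 (decimal)
87 × 2 = 174
174 ÷ 2 = 87
Convert 0o3 (octal) → 3 (decimal)
87 ÷ 3 = 29
29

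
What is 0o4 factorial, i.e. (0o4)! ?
Convert 0o4 (octal) → 4 (decimal)
Compute 4! = 24
24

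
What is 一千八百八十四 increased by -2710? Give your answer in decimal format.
Convert 一千八百八十四 (Chinese numeral) → 1×1000 + 8×100 + 8×10 + 4 = 1884 (decimal)
Compute 1884 + -2710 = -826
-826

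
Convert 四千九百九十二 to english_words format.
Convert 四千九百九十二 (Chinese numeral) → 4×1000 + 9×100 + 9×10 + 2 = 4992 (decimal)
Convert 4992 (decimal) → 4992 = 4×1000 + 9×100 + 92 → four thousand nine hundred ninety-two (English words)
four thousand nine hundred ninety-two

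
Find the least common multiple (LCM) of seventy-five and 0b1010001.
Convert seventy-five (English words) → 75 (decimal)
Convert 0b1010001 (binary) → 64 + 16 + 1 = 81 (decimal)
Compute lcm(75, 81) = 2025
2025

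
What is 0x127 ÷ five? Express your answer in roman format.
Convert 0x127 (hexadecimal) → 1×256 + 2×16 + 7 = 295 (decimal)
Convert five (English words) → 5 (decimal)
Compute 295 ÷ 5 = 59
Convert 59 (decimal) → 59 = 50 + 9 → LIX (Roman numeral)
LIX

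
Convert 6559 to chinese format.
Convert 6559 (decimal) → 6559 = 6×1000 + 5×100 + 5×10 + 9 → 六千五百五十九 (Chinese numeral)
六千五百五十九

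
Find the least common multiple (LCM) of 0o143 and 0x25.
Convert 0o143 (octal) → 1×64 + 4×8 + 3 = 99 (decimal)
Convert 0x25 (hexadecimal) → 2×16 + 5 = 37 (decimal)
Compute lcm(99, 37) = 3663
3663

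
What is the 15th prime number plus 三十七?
The 15th prime number = 47
Convert 三十七 (Chinese numeral) → 3×10 + 7 = 37 (decimal)
Compute 47 + 37 = 84
84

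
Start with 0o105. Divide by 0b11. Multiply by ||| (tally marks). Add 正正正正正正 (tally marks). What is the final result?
Convert 0o105 (octal) → 1×64 + 5 = 69 (decimal)
Start: 69
Convert 0b11 (binary) → 2 + 1 = 3 (decimal)
69 ÷ 3 = 23
Convert ||| (tally marks) → 3 (decimal)
23 × 3 = 69
Convert 正正正正正正 (tally marks) → 5 + 5 + 5 + 5 + 5 + 5 = 30 (decimal)
69 + 30 = 99
99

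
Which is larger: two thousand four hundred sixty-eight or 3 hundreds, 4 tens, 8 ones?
Convert two thousand four hundred sixty-eight (English words) → 2×1000 + 4×100 + 68 = 2468 (decimal)
Convert 3 hundreds, 4 tens, 8 ones (place-value notation) → 3×100 + 4×10 + 8 = 348 (decimal)
Compare 2468 vs 348: larger = 2468
2468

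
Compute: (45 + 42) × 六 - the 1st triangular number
Convert 六 (Chinese numeral) → 6 (decimal)
Convert the 1st triangular number (triangular index) → 1×2/2 = 1 (decimal)
Expression in decimal: (45 + 42) × 6 - 1
Parentheses first: 45 + 42 = 87
Multiply: 87 × 6 = 522
Subtract: 522 - 1 = 521
521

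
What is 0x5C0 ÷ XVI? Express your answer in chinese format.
Convert 0x5C0 (hexadecimal) → 5×256 + 12×16 = 1472 (decimal)
Convert XVI (Roman numeral) → 10 + 5 + 1 = 16 (decimal)
Compute 1472 ÷ 16 = 92
Convert 92 (decimal) → 92 = 9×10 + 2 → 九十二 (Chinese numeral)
九十二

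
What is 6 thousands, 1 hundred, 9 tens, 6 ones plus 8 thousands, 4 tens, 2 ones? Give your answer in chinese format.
Convert 6 thousands, 1 hundred, 9 tens, 6 ones (place-value notation) → 6×1000 + 1×100 + 9×10 + 6 = 6196 (decimal)
Convert 8 thousands, 4 tens, 2 ones (place-value notation) → 8×1000 + 4×10 + 2 = 8042 (decimal)
Compute 6196 + 8042 = 14238
Convert 14238 (decimal) → 14238 = 1×10000 + 4×1000 + 2×100 + 3×10 + 8 → 一万四千二百三十八 (Chinese numeral)
一万四千二百三十八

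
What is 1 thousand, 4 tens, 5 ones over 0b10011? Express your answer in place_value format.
Convert 1 thousand, 4 tens, 5 ones (place-value notation) → 1×1000 + 4×10 + 5 = 1045 (decimal)
Convert 0b10011 (binary) → 16 + 2 + 1 = 19 (decimal)
Compute 1045 ÷ 19 = 55
Convert 55 (decimal) → 55 = 5×10 + 5 → 5 tens, 5 ones (place-value notation)
5 tens, 5 ones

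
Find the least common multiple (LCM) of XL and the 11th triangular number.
Convert XL (Roman numeral) → 40 (decimal)
Convert the 11th triangular number (triangular index) → 11×12/2 = 66 (decimal)
Compute lcm(40, 66) = 1320
1320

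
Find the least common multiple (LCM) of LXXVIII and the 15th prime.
Convert LXXVIII (Roman numeral) → 50 + 10 + 10 + 5 + 1 + 1 + 1 = 78 (decimal)
Convert the 15th prime (prime index) → 47 (decimal)
Compute lcm(78, 47) = 3666
3666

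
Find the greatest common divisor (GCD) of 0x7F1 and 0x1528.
Convert 0x7F1 (hexadecimal) → 7×256 + 15×16 + 1 = 2033 (decimal)
Convert 0x1528 (hexadecimal) → 1×4096 + 5×256 + 2×16 + 8 = 5416 (decimal)
Compute gcd(2033, 5416) = 1
1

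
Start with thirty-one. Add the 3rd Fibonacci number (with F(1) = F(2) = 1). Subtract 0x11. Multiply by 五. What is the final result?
Convert thirty-one (English words) → 31 (decimal)
Start: 31
Convert the 3rd Fibonacci number (with F(1) = F(2) = 1) (Fibonacci index) → 1, 1, 2 → 2 (decimal)
31 + 2 = 33
Convert 0x11 (hexadecimal) → 1×16 + 1 = 17 (decimal)
33 - 17 = 16
Convert 五 (Chinese numeral) → 5 (decimal)
16 × 5 = 80
80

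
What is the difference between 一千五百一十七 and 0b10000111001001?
Convert 一千五百一十七 (Chinese numeral) → 1×1000 + 5×100 + 1×10 + 7 = 1517 (decimal)
Convert 0b10000111001001 (binary) → 8192 + 256 + 128 + 64 + 8 + 1 = 8649 (decimal)
Difference: |1517 - 8649| = 7132
7132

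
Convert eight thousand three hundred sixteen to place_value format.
Convert eight thousand three hundred sixteen (English words) → 8×1000 + 3×100 + 16 = 8316 (decimal)
Convert 8316 (decimal) → 8316 = 8×1000 + 3×100 + 1×10 + 6 → 8 thousands, 3 hundreds, 1 ten, 6 ones (place-value notation)
8 thousands, 3 hundreds, 1 ten, 6 ones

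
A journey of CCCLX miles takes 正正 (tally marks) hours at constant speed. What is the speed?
Convert CCCLX (Roman numeral) → 100 + 100 + 100 + 50 + 10 = 360 (decimal)
Convert 正正 (tally marks) → 5 + 5 = 10 (decimal)
Compute 360 ÷ 10 = 36
36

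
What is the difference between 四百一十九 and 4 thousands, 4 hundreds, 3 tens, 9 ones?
Convert 四百一十九 (Chinese numeral) → 4×100 + 1×10 + 9 = 419 (decimal)
Convert 4 thousands, 4 hundreds, 3 tens, 9 ones (place-value notation) → 4×1000 + 4×100 + 3×10 + 9 = 4439 (decimal)
Difference: |419 - 4439| = 4020
4020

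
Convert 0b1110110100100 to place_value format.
Convert 0b1110110100100 (binary) → 4096 + 2048 + 1024 + 256 + 128 + 32 + 4 = 7588 (decimal)
Convert 7588 (decimal) → 7588 = 7×1000 + 5×100 + 8×10 + 8 → 7 thousands, 5 hundreds, 8 tens, 8 ones (place-value notation)
7 thousands, 5 hundreds, 8 tens, 8 ones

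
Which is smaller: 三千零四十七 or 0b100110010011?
Convert 三千零四十七 (Chinese numeral) → 3×1000 + 4×10 + 7 = 3047 (decimal)
Convert 0b100110010011 (binary) → 2048 + 256 + 128 + 16 + 2 + 1 = 2451 (decimal)
Compare 3047 vs 2451: smaller = 2451
2451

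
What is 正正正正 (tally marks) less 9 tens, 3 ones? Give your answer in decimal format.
Convert 正正正正 (tally marks) → 5 + 5 + 5 + 5 = 20 (decimal)
Convert 9 tens, 3 ones (place-value notation) → 9×10 + 3 = 93 (decimal)
Compute 20 - 93 = -73
-73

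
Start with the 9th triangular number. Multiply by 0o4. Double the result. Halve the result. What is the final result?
Convert the 9th triangular number (triangular index) → 9×10/2 = 45 (decimal)
Start: 45
Convert 0o4 (octal) → 4 (decimal)
45 × 4 = 180
180 × 2 = 360
360 ÷ 2 = 180
180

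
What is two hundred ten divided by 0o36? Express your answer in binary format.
Convert two hundred ten (English words) → 2×100 + 10 = 210 (decimal)
Convert 0o36 (octal) → 3×8 + 6 = 30 (decimal)
Compute 210 ÷ 30 = 7
Convert 7 (decimal) → 7 = 4 + 2 + 1 → 0b111 (binary)
0b111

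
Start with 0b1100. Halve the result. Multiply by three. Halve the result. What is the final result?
Convert 0b1100 (binary) → 8 + 4 = 12 (decimal)
Start: 12
12 ÷ 2 = 6
Convert three (English words) → 3 (decimal)
6 × 3 = 18
18 ÷ 2 = 9
9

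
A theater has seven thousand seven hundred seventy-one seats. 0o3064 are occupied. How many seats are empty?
Convert seven thousand seven hundred seventy-one (English words) → 7×1000 + 7×100 + 71 = 7771 (decimal)
Convert 0o3064 (octal) → 3×512 + 6×8 + 4 = 1588 (decimal)
Compute 7771 - 1588 = 6183
6183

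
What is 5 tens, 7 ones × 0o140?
Convert 5 tens, 7 ones (place-value notation) → 5×10 + 7 = 57 (decimal)
Convert 0o140 (octal) → 1×64 + 4×8 = 96 (decimal)
Compute 57 × 96 = 5472
5472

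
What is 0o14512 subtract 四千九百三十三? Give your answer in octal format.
Convert 0o14512 (octal) → 1×4096 + 4×512 + 5×64 + 1×8 + 2 = 6474 (decimal)
Convert 四千九百三十三 (Chinese numeral) → 4×1000 + 9×100 + 3×10 + 3 = 4933 (decimal)
Compute 6474 - 4933 = 1541
Convert 1541 (decimal) → 1541 = 3×512 + 5 → 0o3005 (octal)
0o3005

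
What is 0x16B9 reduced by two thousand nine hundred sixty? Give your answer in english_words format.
Convert 0x16B9 (hexadecimal) → 1×4096 + 6×256 + 11×16 + 9 = 5817 (decimal)
Convert two thousand nine hundred sixty (English words) → 2×1000 + 9×100 + 60 = 2960 (decimal)
Compute 5817 - 2960 = 2857
Convert 2857 (decimal) → 2857 = 2×1000 + 8×100 + 57 → two thousand eight hundred fifty-seven (English words)
two thousand eight hundred fifty-seven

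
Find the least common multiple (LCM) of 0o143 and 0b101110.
Convert 0o143 (octal) → 1×64 + 4×8 + 3 = 99 (decimal)
Convert 0b101110 (binary) → 32 + 8 + 4 + 2 = 46 (decimal)
Compute lcm(99, 46) = 4554
4554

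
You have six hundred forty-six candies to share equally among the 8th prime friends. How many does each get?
Convert six hundred forty-six (English words) → 6×100 + 46 = 646 (decimal)
Convert the 8th prime (prime index) → 19 (decimal)
Compute 646 ÷ 19 = 34
34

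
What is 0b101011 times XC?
Convert 0b101011 (binary) → 32 + 8 + 2 + 1 = 43 (decimal)
Convert XC (Roman numeral) → 90 (decimal)
Compute 43 × 90 = 3870
3870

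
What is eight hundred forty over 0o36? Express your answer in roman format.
Convert eight hundred forty (English words) → 8×100 + 40 = 840 (decimal)
Convert 0o36 (octal) → 3×8 + 6 = 30 (decimal)
Compute 840 ÷ 30 = 28
Convert 28 (decimal) → 28 = 10 + 10 + 5 + 1 + 1 + 1 → XXVIII (Roman numeral)
XXVIII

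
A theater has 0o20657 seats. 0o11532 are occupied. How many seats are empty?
Convert 0o20657 (octal) → 2×4096 + 6×64 + 5×8 + 7 = 8623 (decimal)
Convert 0o11532 (octal) → 1×4096 + 1×512 + 5×64 + 3×8 + 2 = 4954 (decimal)
Compute 8623 - 4954 = 3669
3669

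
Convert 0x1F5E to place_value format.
Convert 0x1F5E (hexadecimal) → 1×4096 + 15×256 + 5×16 + 14 = 8030 (decimal)
Convert 8030 (decimal) → 8030 = 8×1000 + 3×10 → 8 thousands, 3 tens (place-value notation)
8 thousands, 3 tens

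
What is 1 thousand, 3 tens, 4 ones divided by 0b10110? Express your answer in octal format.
Convert 1 thousand, 3 tens, 4 ones (place-value notation) → 1×1000 + 3×10 + 4 = 1034 (decimal)
Convert 0b10110 (binary) → 16 + 4 + 2 = 22 (decimal)
Compute 1034 ÷ 22 = 47
Convert 47 (decimal) → 47 = 5×8 + 7 → 0o57 (octal)
0o57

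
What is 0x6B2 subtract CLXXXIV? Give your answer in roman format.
Convert 0x6B2 (hexadecimal) → 6×256 + 11×16 + 2 = 1714 (decimal)
Convert CLXXXIV (Roman numeral) → 100 + 50 + 10 + 10 + 10 + 4 = 184 (decimal)
Compute 1714 - 184 = 1530
Convert 1530 (decimal) → 1530 = 1000 + 500 + 10 + 10 + 10 → MDXXX (Roman numeral)
MDXXX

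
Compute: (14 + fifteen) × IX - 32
Convert fifteen (English words) → 15 (decimal)
Convert IX (Roman numeral) → 9 (decimal)
Expression in decimal: (14 + 15) × 9 - 32
Parentheses first: 14 + 15 = 29
Multiply: 29 × 9 = 261
Subtract: 261 - 32 = 229
229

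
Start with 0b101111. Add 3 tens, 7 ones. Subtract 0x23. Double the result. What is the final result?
Convert 0b101111 (binary) → 32 + 8 + 4 + 2 + 1 = 47 (decimal)
Start: 47
Convert 3 tens, 7 ones (place-value notation) → 3×10 + 7 = 37 (decimal)
47 + 37 = 84
Convert 0x23 (hexadecimal) → 2×16 + 3 = 35 (decimal)
84 - 35 = 49
49 × 2 = 98
98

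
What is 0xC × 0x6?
Convert 0xC (hexadecimal) → 12 (decimal)
Convert 0x6 (hexadecimal) → 6 (decimal)
Compute 12 × 6 = 72
72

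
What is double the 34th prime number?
The 34th prime number = 139
Compute 139 × 2 = 278
278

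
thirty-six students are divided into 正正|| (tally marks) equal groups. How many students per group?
Convert thirty-six (English words) → 36 (decimal)
Convert 正正|| (tally marks) → 5 + 5 + 2 = 12 (decimal)
Compute 36 ÷ 12 = 3
3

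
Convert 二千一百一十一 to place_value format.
Convert 二千一百一十一 (Chinese numeral) → 2×1000 + 1×100 + 1×10 + 1 = 2111 (decimal)
Convert 2111 (decimal) → 2111 = 2×1000 + 1×100 + 1×10 + 1 → 2 thousands, 1 hundred, 1 ten, 1 one (place-value notation)
2 thousands, 1 hundred, 1 ten, 1 one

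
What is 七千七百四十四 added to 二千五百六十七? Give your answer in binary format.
Convert 七千七百四十四 (Chinese numeral) → 7×1000 + 7×100 + 4×10 + 4 = 7744 (decimal)
Convert 二千五百六十七 (Chinese numeral) → 2×1000 + 5×100 + 6×10 + 7 = 2567 (decimal)
Compute 7744 + 2567 = 10311
Convert 10311 (decimal) → 10311 = 8192 + 2048 + 64 + 4 + 2 + 1 → 0b10100001000111 (binary)
0b10100001000111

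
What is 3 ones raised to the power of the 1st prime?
Convert 3 ones (place-value notation) → 3 (decimal)
Convert the 1st prime (prime index) → 2 (decimal)
Compute 3 ^ 2 = 9
9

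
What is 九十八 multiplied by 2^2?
Convert 九十八 (Chinese numeral) → 9×10 + 8 = 98 (decimal)
Convert 2^2 (power) → 4 (decimal)
Compute 98 × 4 = 392
392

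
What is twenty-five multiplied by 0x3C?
Convert twenty-five (English words) → 25 (decimal)
Convert 0x3C (hexadecimal) → 3×16 + 12 = 60 (decimal)
Compute 25 × 60 = 1500
1500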